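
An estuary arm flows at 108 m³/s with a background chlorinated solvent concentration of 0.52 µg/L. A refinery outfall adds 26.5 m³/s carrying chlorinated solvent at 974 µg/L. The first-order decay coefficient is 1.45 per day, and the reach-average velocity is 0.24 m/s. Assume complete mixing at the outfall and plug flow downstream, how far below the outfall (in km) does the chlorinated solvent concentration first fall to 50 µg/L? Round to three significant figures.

Mass balance: C = (108.0·0.5200 + 26.50·974.0) / 134.5 = 25870/134.5 = 192.3 µg/L.
Set 192.3·exp(−k·t) = 50 → t = ln(192.3/50)/k = 80270 s = 22.30 h.
Distance = v·t = 0.24·80270 = 19270 m = 19.27 km.

19.3 km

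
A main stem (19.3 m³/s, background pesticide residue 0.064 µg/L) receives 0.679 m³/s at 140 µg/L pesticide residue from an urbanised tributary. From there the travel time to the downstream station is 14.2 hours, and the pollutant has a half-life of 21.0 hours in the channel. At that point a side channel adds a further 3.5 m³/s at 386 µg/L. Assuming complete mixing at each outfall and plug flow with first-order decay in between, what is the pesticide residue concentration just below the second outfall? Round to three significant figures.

60.1 µg/L

Mass balance: C = (19.30·0.06400 + 0.6790·140.0) / 19.98 = 96.30/19.98 = 4.820 µg/L; combined flow 19.98 m³/s.
Half-life 21.0 h → k = ln 2 / 21.0 = 0.03301 h⁻¹ = 0.7922 d⁻¹.
Applying C = C₀e^(−kt): 4.820 × 0.6258 = 3.016 µg/L.
Second outfall: C = (19.98·3.016 + 3.500·386.0)/23.48 = 60.11 µg/L.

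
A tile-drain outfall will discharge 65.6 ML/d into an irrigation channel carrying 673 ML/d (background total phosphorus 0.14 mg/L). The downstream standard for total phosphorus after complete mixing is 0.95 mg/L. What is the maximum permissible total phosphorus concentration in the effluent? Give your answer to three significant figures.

9.26 mg/L

At the limit, (Qr·Cr + Qe·Cₑ)/(Qr + Qe) = 0.95:
Cₑ = (738.6·0.95 − 673.0·0.1400) / 65.60 = 9.260 mg/L.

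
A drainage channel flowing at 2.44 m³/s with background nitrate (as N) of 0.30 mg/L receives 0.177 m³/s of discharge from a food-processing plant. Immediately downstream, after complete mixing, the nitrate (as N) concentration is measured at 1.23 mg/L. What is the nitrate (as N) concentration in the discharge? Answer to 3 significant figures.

14.1 mg/L

Mass balance: 2.440·0.3000 + 0.1770·Cₑ = 2.617·1.230
→ Cₑ = (2.617·1.230 − 2.440·0.3000) / 0.1770 = 14.05 mg/L.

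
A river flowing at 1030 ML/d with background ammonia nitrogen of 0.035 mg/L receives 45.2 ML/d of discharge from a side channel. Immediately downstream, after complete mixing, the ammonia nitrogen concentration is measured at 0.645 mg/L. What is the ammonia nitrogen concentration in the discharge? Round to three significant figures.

14.5 mg/L

Mass balance: 1030·0.03500 + 45.20·Cₑ = 1075·0.6450
→ Cₑ = (1075·0.6450 − 1030·0.03500) / 45.20 = 14.55 mg/L.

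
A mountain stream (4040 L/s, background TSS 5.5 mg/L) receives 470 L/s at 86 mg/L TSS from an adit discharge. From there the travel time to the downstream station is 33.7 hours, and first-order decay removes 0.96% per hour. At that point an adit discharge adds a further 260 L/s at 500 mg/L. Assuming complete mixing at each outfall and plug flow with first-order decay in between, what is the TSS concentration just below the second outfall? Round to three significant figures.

Mixed concentration C = ΣQC/ΣQ = (4040·5.500 + 470.0·86.00) / 4510 = 62640/4510 = 13.89 mg/L; combined flow 4510 L/s.
0.96%/h lost → k = −ln(1 − 0.0096) = 0.009646 h⁻¹.
First-order decay: C = 13.89·exp(−k·t) = 13.89·0.7225 = 10.03 mg/L.
At the second outfall, C = (4510·10.03 + 260.0·500.0) / (4510 + 260.0) = 36.74 mg/L.

36.7 mg/L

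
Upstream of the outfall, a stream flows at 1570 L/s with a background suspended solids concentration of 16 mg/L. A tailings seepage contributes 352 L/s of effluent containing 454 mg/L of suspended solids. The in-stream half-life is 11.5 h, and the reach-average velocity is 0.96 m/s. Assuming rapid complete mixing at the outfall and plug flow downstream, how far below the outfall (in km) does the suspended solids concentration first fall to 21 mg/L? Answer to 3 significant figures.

87.3 km

After mixing, C = (1570·16.00 + 352.0·454.0) / 1922 = 184900/1922 = 96.22 mg/L.
Half-life 11.5 h → k = ln 2 / 11.5 = 0.06027 h⁻¹ = 1.447 d⁻¹.
Set 96.22·exp(−k·t) = 21 → t = ln(96.22/21)/k = 90910 s = 25.25 h.
Distance = v·t = 0.96·90910 = 87270 m = 87.27 km.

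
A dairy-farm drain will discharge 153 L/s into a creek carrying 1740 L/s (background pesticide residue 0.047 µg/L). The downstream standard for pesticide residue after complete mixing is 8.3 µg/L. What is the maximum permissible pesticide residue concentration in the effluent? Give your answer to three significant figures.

102 µg/L

At the limit, (Qr·Cr + Qe·Cₑ)/(Qr + Qe) = 8.3:
Cₑ = (1893·8.3 − 1740·0.04700) / 153.0 = 102.2 µg/L.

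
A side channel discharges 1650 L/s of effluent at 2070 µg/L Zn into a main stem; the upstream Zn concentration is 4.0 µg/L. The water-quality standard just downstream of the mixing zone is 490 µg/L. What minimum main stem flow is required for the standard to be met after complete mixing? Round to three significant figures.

5360 L/s

Set C_mix = 490: (Q·4.000 + 1650·2070) / (Q + 1650) = 490
→ Q = 1650·(2070 − 490)/(490 − 4.000) = 5364 L/s.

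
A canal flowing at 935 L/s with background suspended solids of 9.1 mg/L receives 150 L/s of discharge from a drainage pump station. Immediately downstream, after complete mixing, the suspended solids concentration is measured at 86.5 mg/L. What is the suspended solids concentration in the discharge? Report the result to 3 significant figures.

569 mg/L

Mass balance: 935.0·9.100 + 150.0·Cₑ = 1085·86.50
→ Cₑ = (1085·86.50 − 935.0·9.100) / 150.0 = 569.0 mg/L.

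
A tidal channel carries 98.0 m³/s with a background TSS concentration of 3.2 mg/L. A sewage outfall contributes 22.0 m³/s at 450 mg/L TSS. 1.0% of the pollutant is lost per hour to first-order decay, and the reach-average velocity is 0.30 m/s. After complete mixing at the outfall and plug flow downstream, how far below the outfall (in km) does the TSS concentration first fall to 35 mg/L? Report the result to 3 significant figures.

Conservation of mass: C = (98.00·3.200 + 22.00·450.0) / 120.0 = 10210/120.0 = 85.11 mg/L.
1.0%/h lost → k = −ln(1 − 0.01) = 0.01005 h⁻¹.
Set 85.11·exp(−k·t) = 35 → t = ln(85.11/35)/k = 318300 s = 88.42 h.
Distance = v·t = 0.30·318300 = 95490 m = 95.49 km.

95.5 km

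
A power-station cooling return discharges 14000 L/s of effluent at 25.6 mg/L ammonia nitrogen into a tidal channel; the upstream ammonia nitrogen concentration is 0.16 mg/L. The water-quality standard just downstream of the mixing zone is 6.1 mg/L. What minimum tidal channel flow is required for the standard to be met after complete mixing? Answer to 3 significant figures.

46000 L/s

Set C_mix = 6.1: (Q·0.1600 + 14000·25.60) / (Q + 14000) = 6.1
→ Q = 14000·(25.60 − 6.1)/(6.1 − 0.1600) = 45960 L/s.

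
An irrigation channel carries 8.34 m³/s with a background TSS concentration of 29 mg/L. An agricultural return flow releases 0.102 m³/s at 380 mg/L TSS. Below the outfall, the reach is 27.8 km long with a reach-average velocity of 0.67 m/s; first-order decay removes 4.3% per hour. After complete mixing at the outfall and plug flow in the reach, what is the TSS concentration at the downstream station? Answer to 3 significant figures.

Conservation of mass: C = (8.340·29.00 + 0.1020·380.0) / 8.442 = 280.6/8.442 = 33.24 mg/L.
Travel time t = 27.8·1000 / 0.67 = 41490 s = 11.53 h.
4.3%/h lost → k = −ln(1 − 0.043) = 0.04395 h⁻¹.
First-order decay: C = 33.24·exp(−k·t) = 33.24·0.6026 = 20.03 mg/L.

20.0 mg/L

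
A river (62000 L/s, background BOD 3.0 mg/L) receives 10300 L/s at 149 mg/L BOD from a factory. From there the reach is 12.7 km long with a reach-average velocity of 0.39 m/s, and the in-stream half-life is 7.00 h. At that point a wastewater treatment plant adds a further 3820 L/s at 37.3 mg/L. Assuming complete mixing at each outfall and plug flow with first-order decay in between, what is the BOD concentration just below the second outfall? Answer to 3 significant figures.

11.1 mg/L

Flow-weighted average: C = (62000·3.000 + 10300·149.0) / 72300 = 1721000/72300 = 23.80 mg/L; combined flow 72300 L/s.
Travel time t = 12.7·1000 / 0.39 = 32560 s = 9.046 h.
Half-life 7.00 h → k = ln 2 / 7.00 = 0.09902 h⁻¹ = 2.377 d⁻¹.
After decay, C = 23.80 × e^(−kt) = 23.80 × 0.4083 = 9.718 mg/L.
At the second outfall, C = (72300·9.718 + 3820·37.30) / (72300 + 3820) = 11.10 mg/L.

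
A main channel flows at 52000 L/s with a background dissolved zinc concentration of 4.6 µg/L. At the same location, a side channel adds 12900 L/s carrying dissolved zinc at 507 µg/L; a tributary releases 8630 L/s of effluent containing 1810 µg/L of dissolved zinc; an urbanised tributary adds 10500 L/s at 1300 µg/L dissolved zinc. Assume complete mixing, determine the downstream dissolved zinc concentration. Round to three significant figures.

Flow-weighted average: C = (52000·4.600 + 12900·507.0 + 8630·1810 + 10500·1300) / 84030 = 36050000/84030 = 429.0 µg/L.

429 µg/L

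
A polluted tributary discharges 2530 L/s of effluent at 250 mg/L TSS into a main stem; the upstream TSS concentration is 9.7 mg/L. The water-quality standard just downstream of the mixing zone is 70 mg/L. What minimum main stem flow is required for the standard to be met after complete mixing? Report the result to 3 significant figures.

Set C_mix = 70: (Q·9.700 + 2530·250.0) / (Q + 2530) = 70
→ Q = 2530·(250.0 − 70)/(70 − 9.700) = 7552 L/s.

7550 L/s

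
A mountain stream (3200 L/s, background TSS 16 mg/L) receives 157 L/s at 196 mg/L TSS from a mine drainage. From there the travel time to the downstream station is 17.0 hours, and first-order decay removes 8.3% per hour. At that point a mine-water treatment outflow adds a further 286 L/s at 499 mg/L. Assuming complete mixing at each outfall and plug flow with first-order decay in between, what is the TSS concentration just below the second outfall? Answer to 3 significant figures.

44.3 mg/L

Conservation of mass: C = (3200·16.00 + 157.0·196.0) / 3357 = 81970/3357 = 24.42 mg/L; combined flow 3357 L/s.
8.3%/h lost → k = −ln(1 − 0.083) = 0.08665 h⁻¹.
After decay, C = 24.42 × e^(−kt) = 24.42 × 0.2292 = 5.597 mg/L.
Second outfall: C = (3357·5.597 + 286.0·499.0)/3643 = 44.33 mg/L.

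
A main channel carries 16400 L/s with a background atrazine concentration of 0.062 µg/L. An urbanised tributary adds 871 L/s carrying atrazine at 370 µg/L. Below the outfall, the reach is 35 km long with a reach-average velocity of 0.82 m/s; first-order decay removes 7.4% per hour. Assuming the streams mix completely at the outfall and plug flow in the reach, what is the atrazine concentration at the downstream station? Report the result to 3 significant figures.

7.52 µg/L

Mixed concentration C = ΣQC/ΣQ = (16400·0.06200 + 871.0·370.0) / 17270 = 323300/17270 = 18.72 µg/L.
Travel time t = 35·1000 / 0.82 = 42680 s = 11.86 h.
7.4%/h lost → k = −ln(1 − 0.074) = 0.07688 h⁻¹.
Applying C = C₀e^(−kt): 18.72 × 0.4019 = 7.523 µg/L.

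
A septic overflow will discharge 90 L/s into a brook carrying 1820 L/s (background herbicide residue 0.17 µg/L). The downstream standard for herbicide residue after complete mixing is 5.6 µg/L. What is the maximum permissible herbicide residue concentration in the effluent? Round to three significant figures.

At the limit, (Qr·Cr + Qe·Cₑ)/(Qr + Qe) = 5.6:
Cₑ = (1910·5.6 − 1820·0.1700) / 90.00 = 115.4 µg/L.

115 µg/L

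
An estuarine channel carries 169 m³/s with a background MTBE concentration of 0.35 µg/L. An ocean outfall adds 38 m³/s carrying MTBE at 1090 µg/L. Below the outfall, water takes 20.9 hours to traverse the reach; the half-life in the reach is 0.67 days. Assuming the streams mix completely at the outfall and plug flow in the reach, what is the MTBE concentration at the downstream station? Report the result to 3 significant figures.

81.4 µg/L

Conservation of mass: C = (169.0·0.3500 + 38.00·1090) / 207.0 = 41480/207.0 = 200.4 µg/L.
Half-life 0.67 d → k = ln 2 / 0.67 = 1.035 d⁻¹.
Decay over the reach: 200.4·exp(−kt) = 200.4·0.4062 = 81.39 µg/L.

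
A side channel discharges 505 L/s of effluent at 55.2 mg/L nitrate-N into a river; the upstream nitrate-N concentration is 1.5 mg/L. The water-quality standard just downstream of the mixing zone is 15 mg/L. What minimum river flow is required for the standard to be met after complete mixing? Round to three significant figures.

Set C_mix = 15: (Q·1.500 + 505.0·55.20) / (Q + 505.0) = 15
→ Q = 505.0·(55.20 − 15)/(15 − 1.500) = 1504 L/s.

1500 L/s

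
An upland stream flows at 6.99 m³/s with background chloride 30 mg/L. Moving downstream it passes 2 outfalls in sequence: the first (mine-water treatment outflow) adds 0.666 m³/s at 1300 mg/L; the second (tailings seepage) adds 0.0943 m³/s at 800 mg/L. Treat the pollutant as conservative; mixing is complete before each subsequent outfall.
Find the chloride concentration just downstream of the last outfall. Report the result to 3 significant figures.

After outfall 1: Q = 6.990 + 0.6660 = 7.656 m³/s; C = (6.990·30.00 + 0.6660·1300)/7.656 = 140.5 mg/L.
After outfall 2: Q = 7.656 + 0.09430 = 7.750 m³/s; C = (7.656·140.5 + 0.09430·800.0)/7.750 = 148.5 mg/L.

149 mg/L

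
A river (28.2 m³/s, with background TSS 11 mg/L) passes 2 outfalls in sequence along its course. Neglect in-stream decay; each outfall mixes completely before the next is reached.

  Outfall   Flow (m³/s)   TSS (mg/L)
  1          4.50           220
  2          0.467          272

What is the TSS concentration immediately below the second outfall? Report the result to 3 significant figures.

43.0 mg/L

After outfall 1: Q = 28.20 + 4.500 = 32.70 m³/s; C = (28.20·11.00 + 4.500·220.0)/32.70 = 39.76 mg/L.
After outfall 2: Q = 32.70 + 0.4670 = 33.17 m³/s; C = (32.70·39.76 + 0.4670·272.0)/33.17 = 43.03 mg/L.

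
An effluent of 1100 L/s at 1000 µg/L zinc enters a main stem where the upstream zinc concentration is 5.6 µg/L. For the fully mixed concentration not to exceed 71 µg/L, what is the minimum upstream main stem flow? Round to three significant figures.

Set C_mix = 71: (Q·5.600 + 1100·1000) / (Q + 1100) = 71
→ Q = 1100·(1000 − 71)/(71 − 5.600) = 15630 L/s.

15600 L/s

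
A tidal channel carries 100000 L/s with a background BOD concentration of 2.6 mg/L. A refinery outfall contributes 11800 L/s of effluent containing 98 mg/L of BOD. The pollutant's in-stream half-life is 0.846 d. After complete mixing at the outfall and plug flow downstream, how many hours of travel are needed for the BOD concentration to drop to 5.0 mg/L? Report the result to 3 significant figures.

Conservation of mass: C = (100000·2.600 + 11800·98.00) / 111800 = 1416000/111800 = 12.67 mg/L.
Half-life 0.846 d → k = ln 2 / 0.846 = 0.8193 d⁻¹.
12.67·exp(−k·t) = 5.0 → t = ln(12.67/5.0)/k = 98040 s = 27.23 h.

27.2 h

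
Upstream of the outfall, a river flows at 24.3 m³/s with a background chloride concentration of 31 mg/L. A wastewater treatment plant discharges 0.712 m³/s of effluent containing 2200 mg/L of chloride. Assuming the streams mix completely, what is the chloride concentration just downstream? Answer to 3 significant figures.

Mass balance: C = (24.30·31.00 + 0.7120·2200) / 25.01 = 2320/25.01 = 92.74 mg/L.

92.7 mg/L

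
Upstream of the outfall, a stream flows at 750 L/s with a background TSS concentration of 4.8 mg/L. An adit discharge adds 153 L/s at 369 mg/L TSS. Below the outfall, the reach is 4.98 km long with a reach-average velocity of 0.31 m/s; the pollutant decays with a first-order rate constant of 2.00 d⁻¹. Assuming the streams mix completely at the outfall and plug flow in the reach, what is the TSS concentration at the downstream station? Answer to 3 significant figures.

45.9 mg/L

Mixed concentration C = ΣQC/ΣQ = (750.0·4.800 + 153.0·369.0) / 903.0 = 60060/903.0 = 66.51 mg/L.
Travel time t = 4.98·1000 / 0.31 = 16060 s = 4.462 h.
Applying C = C₀e^(−kt): 66.51 × 0.6894 = 45.85 mg/L.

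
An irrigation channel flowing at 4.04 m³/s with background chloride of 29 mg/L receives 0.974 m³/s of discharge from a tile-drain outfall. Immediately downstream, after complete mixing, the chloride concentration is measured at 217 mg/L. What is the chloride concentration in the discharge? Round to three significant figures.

Mass balance: 4.040·29.00 + 0.9740·Cₑ = 5.014·217.0
→ Cₑ = (5.014·217.0 − 4.040·29.00) / 0.9740 = 996.8 mg/L.

997 mg/L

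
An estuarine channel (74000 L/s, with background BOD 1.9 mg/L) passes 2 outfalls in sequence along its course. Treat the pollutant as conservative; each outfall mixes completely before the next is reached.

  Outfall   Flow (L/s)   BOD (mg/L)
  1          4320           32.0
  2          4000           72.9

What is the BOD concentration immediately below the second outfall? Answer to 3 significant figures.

6.93 mg/L

After outfall 1: Q = 74000 + 4320 = 78320 L/s; C = (74000·1.900 + 4320·32.00)/78320 = 3.560 mg/L.
After outfall 2: Q = 78320 + 4000 = 82320 L/s; C = (78320·3.560 + 4000·72.90)/82320 = 6.930 mg/L.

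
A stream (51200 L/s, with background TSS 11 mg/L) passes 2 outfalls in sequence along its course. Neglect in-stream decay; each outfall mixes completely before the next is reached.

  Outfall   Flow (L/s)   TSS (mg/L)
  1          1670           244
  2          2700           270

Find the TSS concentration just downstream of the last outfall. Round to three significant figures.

30.6 mg/L

Below outfall 1: Q → 52870 L/s, C = (51200·11.00 + 1670·244.0)/52870 = 18.36 mg/L.
Below outfall 2: Q → 55570 L/s, C = (52870·18.36 + 2700·270.0)/55570 = 30.59 mg/L.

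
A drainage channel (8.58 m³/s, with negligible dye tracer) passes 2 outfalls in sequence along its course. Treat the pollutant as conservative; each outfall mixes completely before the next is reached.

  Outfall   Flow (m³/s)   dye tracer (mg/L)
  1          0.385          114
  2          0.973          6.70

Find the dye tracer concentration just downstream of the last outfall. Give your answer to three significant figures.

Outfall 1: combined Q = 8.965 m³/s; C = (8.580·0 + 0.3850·114.0)/8.965 = 4.896 mg/L.
Outfall 2: combined Q = 9.938 m³/s; C = (8.965·4.896 + 0.9730·6.700)/9.938 = 5.072 mg/L.

5.07 mg/L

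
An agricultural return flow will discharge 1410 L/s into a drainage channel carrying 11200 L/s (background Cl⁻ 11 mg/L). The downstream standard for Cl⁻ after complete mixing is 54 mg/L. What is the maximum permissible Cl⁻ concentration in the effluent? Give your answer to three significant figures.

At the limit, (Qr·Cr + Qe·Cₑ)/(Qr + Qe) = 54:
Cₑ = (12610·54 − 11200·11.00) / 1410 = 395.6 mg/L.

396 mg/L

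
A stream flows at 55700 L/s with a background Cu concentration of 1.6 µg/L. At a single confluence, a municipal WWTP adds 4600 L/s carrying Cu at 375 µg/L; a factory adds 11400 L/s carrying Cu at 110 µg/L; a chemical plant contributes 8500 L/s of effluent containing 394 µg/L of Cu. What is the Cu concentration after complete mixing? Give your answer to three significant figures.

80.0 µg/L

After mixing, C = (55700·1.600 + 4600·375.0 + 11400·110.0 + 8500·394.0) / 80200 = 6417000/80200 = 80.01 µg/L.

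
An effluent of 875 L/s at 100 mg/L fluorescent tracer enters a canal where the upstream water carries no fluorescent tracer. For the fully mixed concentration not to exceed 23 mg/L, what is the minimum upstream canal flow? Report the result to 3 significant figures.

Set C_mix = 23: (Q·0 + 875.0·100.0) / (Q + 875.0) = 23
→ Q = 875.0·(100.0 − 23)/(23 − 0) = 2929 L/s.

2930 L/s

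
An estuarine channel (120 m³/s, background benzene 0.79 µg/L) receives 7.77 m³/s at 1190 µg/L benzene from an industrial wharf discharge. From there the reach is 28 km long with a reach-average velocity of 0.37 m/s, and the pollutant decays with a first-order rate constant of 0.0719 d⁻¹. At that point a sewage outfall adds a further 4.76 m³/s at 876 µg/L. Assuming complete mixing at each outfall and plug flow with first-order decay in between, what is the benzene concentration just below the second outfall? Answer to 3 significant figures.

97.6 µg/L

Mass balance: C = (120.0·0.7900 + 7.770·1190) / 127.8 = 9341/127.8 = 73.11 µg/L; combined flow 127.8 m³/s.
Travel time t = 28·1000 / 0.37 = 75680 s = 21.02 h.
After decay, C = 73.11 × e^(−kt) = 73.11 × 0.9390 = 68.65 µg/L.
At the second outfall, C = (127.8·68.65 + 4.760·876.0) / (127.8 + 4.760) = 97.64 µg/L.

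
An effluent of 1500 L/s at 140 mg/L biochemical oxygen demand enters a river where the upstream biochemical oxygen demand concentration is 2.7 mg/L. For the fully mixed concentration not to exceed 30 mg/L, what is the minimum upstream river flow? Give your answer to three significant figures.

Set C_mix = 30: (Q·2.700 + 1500·140.0) / (Q + 1500) = 30
→ Q = 1500·(140.0 − 30)/(30 − 2.700) = 6044 L/s.

6040 L/s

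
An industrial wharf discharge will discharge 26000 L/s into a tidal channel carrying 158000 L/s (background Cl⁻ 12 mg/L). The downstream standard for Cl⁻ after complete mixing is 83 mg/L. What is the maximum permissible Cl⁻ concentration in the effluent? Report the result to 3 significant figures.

At the limit, (Qr·Cr + Qe·Cₑ)/(Qr + Qe) = 83:
Cₑ = (184000·83 − 158000·12.00) / 26000 = 514.5 mg/L.

514 mg/L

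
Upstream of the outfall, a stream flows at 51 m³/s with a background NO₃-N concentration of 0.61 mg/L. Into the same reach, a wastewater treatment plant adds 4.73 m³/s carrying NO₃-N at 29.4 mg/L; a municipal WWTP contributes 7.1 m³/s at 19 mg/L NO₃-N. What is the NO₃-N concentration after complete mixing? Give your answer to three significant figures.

4.86 mg/L

Flow-weighted average: C = (51.00·0.6100 + 4.730·29.40 + 7.100·19.00) / 62.83 = 305.1/62.83 = 4.856 mg/L.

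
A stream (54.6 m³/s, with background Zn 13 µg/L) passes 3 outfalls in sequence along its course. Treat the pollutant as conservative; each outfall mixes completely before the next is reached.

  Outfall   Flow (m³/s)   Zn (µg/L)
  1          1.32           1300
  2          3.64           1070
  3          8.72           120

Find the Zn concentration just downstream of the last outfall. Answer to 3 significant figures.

Below outfall 1: Q → 55.92 m³/s, C = (54.60·13.00 + 1.320·1300)/55.92 = 43.38 µg/L.
Below outfall 2: Q → 59.56 m³/s, C = (55.92·43.38 + 3.640·1070)/59.56 = 106.1 µg/L.
Below outfall 3: Q → 68.28 m³/s, C = (59.56·106.1 + 8.720·120.0)/68.28 = 107.9 µg/L.

108 µg/L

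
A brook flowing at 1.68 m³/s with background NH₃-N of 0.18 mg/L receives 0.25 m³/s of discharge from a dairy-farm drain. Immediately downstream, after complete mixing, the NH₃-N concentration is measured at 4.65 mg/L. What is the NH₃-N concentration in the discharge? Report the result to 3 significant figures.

34.7 mg/L

Mass balance: 1.680·0.1800 + 0.2500·Cₑ = 1.930·4.650
→ Cₑ = (1.930·4.650 − 1.680·0.1800) / 0.2500 = 34.69 mg/L.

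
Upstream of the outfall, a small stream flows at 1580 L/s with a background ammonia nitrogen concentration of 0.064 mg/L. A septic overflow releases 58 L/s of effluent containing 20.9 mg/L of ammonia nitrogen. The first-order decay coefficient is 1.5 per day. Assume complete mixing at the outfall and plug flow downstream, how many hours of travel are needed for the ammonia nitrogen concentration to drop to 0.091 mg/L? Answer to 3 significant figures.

34.8 h

Mass balance: C = (1580·0.06400 + 58.00·20.90) / 1638 = 1313/1638 = 0.8018 mg/L.
0.8018·exp(−k·t) = 0.091 → t = ln(0.8018/0.091)/k = 125300 s = 34.82 h.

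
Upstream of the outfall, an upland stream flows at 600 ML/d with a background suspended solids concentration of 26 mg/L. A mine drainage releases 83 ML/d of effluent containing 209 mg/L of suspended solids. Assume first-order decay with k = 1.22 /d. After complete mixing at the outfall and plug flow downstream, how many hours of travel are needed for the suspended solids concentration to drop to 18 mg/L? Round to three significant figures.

19.4 h

Conservation of mass: C = (600.0·26.00 + 83.00·209.0) / 683.0 = 32950/683.0 = 48.24 mg/L.
48.24·exp(−k·t) = 18 → t = ln(48.24/18)/k = 69810 s = 19.39 h.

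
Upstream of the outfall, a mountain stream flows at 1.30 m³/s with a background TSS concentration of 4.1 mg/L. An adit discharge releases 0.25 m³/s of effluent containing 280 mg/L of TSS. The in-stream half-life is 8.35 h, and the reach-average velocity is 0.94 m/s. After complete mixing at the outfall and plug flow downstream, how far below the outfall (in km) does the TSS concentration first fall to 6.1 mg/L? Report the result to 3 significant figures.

Mass balance: C = (1.300·4.100 + 0.2500·280.0) / 1.550 = 75.33/1.550 = 48.60 mg/L.
Half-life 8.35 h → k = ln 2 / 8.35 = 0.08301 h⁻¹ = 1.992 d⁻¹.
Set 48.60·exp(−k·t) = 6.1 → t = ln(48.60/6.1)/k = 90000 s = 25.00 h.
Distance = v·t = 0.94·90000 = 84600 m = 84.60 km.

84.6 km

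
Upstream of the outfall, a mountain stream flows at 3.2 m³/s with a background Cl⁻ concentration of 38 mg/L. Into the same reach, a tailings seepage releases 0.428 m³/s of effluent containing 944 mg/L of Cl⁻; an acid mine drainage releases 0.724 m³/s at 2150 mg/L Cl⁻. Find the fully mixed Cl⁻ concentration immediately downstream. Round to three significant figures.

478 mg/L

Mixed concentration C = ΣQC/ΣQ = (3.200·38.00 + 0.4280·944.0 + 0.7240·2150) / 4.352 = 2082/4.352 = 478.5 mg/L.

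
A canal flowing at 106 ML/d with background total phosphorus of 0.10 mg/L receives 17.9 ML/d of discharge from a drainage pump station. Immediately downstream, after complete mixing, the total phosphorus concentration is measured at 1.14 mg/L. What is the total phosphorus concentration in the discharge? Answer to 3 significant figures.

Mass balance: 106.0·0.1000 + 17.90·Cₑ = 123.9·1.140
→ Cₑ = (123.9·1.140 − 106.0·0.1000) / 17.90 = 7.299 mg/L.

7.30 mg/L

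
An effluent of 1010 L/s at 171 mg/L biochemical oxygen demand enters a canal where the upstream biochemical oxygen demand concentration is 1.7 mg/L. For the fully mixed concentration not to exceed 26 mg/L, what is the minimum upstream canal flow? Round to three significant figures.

6030 L/s

Set C_mix = 26: (Q·1.700 + 1010·171.0) / (Q + 1010) = 26
→ Q = 1010·(171.0 − 26)/(26 − 1.700) = 6027 L/s.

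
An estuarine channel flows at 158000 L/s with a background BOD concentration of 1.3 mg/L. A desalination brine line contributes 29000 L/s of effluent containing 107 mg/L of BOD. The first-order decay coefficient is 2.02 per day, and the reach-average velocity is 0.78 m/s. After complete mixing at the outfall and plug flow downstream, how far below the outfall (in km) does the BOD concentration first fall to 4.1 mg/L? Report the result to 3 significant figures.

Flow-weighted average: C = (158000·1.300 + 29000·107.0) / 187000 = 3308000/187000 = 17.69 mg/L.
Set 17.69·exp(−k·t) = 4.1 → t = ln(17.69/4.1)/k = 62540 s = 17.37 h.
Distance = v·t = 0.78·62540 = 48780 m = 48.78 km.

48.8 km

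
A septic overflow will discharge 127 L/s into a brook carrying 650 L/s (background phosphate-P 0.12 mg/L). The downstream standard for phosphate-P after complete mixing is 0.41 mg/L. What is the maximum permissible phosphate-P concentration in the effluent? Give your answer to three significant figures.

1.89 mg/L

At the limit, (Qr·Cr + Qe·Cₑ)/(Qr + Qe) = 0.41:
Cₑ = (777.0·0.41 − 650.0·0.1200) / 127.0 = 1.894 mg/L.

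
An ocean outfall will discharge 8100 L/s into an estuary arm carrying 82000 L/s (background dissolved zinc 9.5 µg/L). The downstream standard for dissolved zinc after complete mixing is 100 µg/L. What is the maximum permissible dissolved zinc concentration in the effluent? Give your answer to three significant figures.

1020 µg/L

At the limit, (Qr·Cr + Qe·Cₑ)/(Qr + Qe) = 100:
Cₑ = (90100·100 − 82000·9.500) / 8100 = 1016 µg/L.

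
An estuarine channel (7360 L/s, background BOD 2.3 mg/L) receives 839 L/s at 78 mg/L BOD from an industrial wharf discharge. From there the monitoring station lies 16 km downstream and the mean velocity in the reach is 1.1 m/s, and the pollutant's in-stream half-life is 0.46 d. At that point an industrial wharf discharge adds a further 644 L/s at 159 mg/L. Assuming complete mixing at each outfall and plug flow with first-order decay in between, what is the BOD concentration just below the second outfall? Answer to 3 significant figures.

Mixed concentration C = ΣQC/ΣQ = (7360·2.300 + 839.0·78.00) / 8199 = 82370/8199 = 10.05 mg/L; combined flow 8199 L/s.
Travel time t = 16·1000 / 1.1 = 14550 s = 4.040 h.
Half-life 0.46 d → k = ln 2 / 0.46 = 1.507 d⁻¹.
Applying C = C₀e^(−kt): 10.05 × 0.7759 = 7.795 mg/L.
At the second outfall, C = (8199·7.795 + 644.0·159.0) / (8199 + 644.0) = 18.81 mg/L.

18.8 mg/L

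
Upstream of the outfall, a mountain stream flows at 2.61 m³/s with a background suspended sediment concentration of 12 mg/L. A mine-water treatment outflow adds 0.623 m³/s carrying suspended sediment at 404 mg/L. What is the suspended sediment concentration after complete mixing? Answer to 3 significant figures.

Flow-weighted average: C = (2.610·12.00 + 0.6230·404.0) / 3.233 = 283.0/3.233 = 87.54 mg/L.

87.5 mg/L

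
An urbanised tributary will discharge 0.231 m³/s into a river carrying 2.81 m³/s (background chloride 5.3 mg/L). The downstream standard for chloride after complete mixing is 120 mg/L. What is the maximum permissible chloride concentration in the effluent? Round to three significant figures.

At the limit, (Qr·Cr + Qe·Cₑ)/(Qr + Qe) = 120:
Cₑ = (3.041·120 − 2.810·5.300) / 0.2310 = 1515 mg/L.

1520 mg/L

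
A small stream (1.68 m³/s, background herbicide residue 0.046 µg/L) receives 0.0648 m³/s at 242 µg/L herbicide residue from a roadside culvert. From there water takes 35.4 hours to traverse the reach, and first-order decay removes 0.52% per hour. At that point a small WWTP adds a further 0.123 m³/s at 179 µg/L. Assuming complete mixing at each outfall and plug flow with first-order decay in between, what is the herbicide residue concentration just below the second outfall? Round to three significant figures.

After mixing, C = (1.680·0.04600 + 0.06480·242.0) / 1.745 = 15.76/1.745 = 9.032 µg/L; combined flow 1.745 m³/s.
0.52%/h lost → k = −ln(1 − 0.0052) = 0.005214 h⁻¹.
Applying C = C₀e^(−kt): 9.032 × 0.8315 = 7.510 µg/L.
At the second outfall, C = (1.745·7.510 + 0.1230·179.0) / (1.745 + 0.1230) = 18.80 µg/L.

18.8 µg/L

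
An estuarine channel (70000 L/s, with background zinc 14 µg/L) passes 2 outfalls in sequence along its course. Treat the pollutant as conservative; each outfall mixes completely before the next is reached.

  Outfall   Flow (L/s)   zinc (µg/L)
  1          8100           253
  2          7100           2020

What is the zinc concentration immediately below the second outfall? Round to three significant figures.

Below outfall 1: Q → 78100 L/s, C = (70000·14.00 + 8100·253.0)/78100 = 38.79 µg/L.
Below outfall 2: Q → 85200 L/s, C = (78100·38.79 + 7100·2020)/85200 = 203.9 µg/L.

204 µg/L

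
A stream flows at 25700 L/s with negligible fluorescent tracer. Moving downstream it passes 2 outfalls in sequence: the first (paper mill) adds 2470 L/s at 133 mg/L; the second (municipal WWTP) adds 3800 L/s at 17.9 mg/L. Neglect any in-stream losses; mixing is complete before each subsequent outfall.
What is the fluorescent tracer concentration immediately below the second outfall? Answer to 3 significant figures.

12.4 mg/L

Below outfall 1: Q → 28170 L/s, C = (25700·0 + 2470·133.0)/28170 = 11.66 mg/L.
Below outfall 2: Q → 31970 L/s, C = (28170·11.66 + 3800·17.90)/31970 = 12.40 mg/L.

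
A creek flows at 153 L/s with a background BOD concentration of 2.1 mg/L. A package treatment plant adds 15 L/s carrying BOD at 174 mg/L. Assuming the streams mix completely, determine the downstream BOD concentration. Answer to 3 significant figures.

Mass balance: C = (153.0·2.100 + 15.00·174.0) / 168.0 = 2931/168.0 = 17.45 mg/L.

17.4 mg/L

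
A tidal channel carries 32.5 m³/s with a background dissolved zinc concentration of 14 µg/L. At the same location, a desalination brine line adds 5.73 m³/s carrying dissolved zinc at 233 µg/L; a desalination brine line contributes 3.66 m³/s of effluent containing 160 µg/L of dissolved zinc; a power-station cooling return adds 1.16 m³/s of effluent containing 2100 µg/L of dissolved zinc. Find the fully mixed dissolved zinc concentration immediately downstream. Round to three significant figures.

112 µg/L

Flow-weighted average: C = (32.50·14.00 + 5.730·233.0 + 3.660·160.0 + 1.160·2100) / 43.05 = 4812/43.05 = 111.8 µg/L.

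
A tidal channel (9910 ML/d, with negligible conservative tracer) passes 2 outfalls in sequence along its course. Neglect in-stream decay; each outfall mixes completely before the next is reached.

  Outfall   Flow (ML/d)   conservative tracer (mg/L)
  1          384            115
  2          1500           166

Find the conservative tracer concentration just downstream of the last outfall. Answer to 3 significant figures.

After outfall 1: Q = 9910 + 384.0 = 10290 ML/d; C = (9910·0 + 384.0·115.0)/10290 = 4.290 mg/L.
After outfall 2: Q = 10290 + 1500 = 11790 ML/d; C = (10290·4.290 + 1500·166.0)/11790 = 24.86 mg/L.

24.9 mg/L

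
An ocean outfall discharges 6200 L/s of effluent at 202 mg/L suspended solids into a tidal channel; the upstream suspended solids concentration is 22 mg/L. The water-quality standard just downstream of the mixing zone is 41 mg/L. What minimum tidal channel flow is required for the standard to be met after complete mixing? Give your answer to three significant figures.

52500 L/s

Set C_mix = 41: (Q·22.00 + 6200·202.0) / (Q + 6200) = 41
→ Q = 6200·(202.0 − 41)/(41 − 22.00) = 52540 L/s.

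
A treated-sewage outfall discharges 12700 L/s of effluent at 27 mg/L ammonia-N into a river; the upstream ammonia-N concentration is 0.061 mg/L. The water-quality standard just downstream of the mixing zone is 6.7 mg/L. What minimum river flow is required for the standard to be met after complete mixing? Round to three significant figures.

Set C_mix = 6.7: (Q·0.06100 + 12700·27.00) / (Q + 12700) = 6.7
→ Q = 12700·(27.00 − 6.7)/(6.7 − 0.06100) = 38830 L/s.

38800 L/s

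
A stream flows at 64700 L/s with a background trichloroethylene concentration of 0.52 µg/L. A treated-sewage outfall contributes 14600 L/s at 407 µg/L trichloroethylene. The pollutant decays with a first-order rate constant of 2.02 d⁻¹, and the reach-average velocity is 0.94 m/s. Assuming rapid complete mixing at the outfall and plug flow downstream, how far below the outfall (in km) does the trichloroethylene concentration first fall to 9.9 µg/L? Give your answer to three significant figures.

81.6 km

After mixing, C = (64700·0.5200 + 14600·407.0) / 79300 = 5976000/79300 = 75.36 µg/L.
Set 75.36·exp(−k·t) = 9.9 → t = ln(75.36/9.9)/k = 86820 s = 24.12 h.
Distance = v·t = 0.94·86820 = 81610 m = 81.61 km.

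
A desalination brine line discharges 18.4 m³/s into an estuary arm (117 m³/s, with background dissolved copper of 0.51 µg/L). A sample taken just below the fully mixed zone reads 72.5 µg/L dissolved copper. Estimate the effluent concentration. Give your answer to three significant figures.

530 µg/L

Mass balance: 117.0·0.5100 + 18.40·Cₑ = 135.4·72.50
→ Cₑ = (135.4·72.50 − 117.0·0.5100) / 18.40 = 530.3 µg/L.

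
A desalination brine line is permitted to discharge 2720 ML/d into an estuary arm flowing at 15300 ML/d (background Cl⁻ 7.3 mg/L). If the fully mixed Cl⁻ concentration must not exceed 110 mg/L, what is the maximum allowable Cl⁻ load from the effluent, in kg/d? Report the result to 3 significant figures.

Mass balance at the limit: 15300·7.300 + 2720·Cₑ = 18020·110 → Cₑ = 687.7 mg/L.
2720 ML/d = 31.48 m³/s. Load = 31.48 m³/s × 687.7 g/m³ × 86 400 s/d = 1871000 kg/d.

1870000 kg/d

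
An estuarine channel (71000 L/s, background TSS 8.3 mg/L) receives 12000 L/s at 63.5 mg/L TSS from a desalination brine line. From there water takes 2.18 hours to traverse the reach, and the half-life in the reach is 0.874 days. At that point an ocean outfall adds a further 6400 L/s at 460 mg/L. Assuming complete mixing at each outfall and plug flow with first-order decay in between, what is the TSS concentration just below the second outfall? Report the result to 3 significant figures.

47.0 mg/L

Flow-weighted average: C = (71000·8.300 + 12000·63.50) / 83000 = 1351000/83000 = 16.28 mg/L; combined flow 83000 L/s.
Half-life 0.874 d → k = ln 2 / 0.874 = 0.7931 d⁻¹.
Applying C = C₀e^(−kt): 16.28 × 0.9305 = 15.15 mg/L.
Second outfall: C = (83000·15.15 + 6400·460.0)/89400 = 47.00 mg/L.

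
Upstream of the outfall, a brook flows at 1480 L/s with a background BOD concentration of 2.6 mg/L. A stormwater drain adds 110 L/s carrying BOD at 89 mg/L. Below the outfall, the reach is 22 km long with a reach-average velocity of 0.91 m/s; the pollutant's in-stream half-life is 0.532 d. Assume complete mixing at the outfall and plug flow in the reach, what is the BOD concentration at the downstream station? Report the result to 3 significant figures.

Flow-weighted average: C = (1480·2.600 + 110.0·89.00) / 1590 = 13640/1590 = 8.577 mg/L.
Travel time t = 22·1000 / 0.91 = 24180 s = 6.716 h.
Half-life 0.532 d → k = ln 2 / 0.532 = 1.303 d⁻¹.
Applying C = C₀e^(−kt): 8.577 × 0.6945 = 5.957 mg/L.

5.96 mg/L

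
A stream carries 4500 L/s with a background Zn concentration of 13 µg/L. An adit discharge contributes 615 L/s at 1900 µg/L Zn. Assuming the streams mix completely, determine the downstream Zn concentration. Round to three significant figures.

Conservation of mass: C = (4500·13.00 + 615.0·1900) / 5115 = 1227000/5115 = 239.9 µg/L.

240 µg/L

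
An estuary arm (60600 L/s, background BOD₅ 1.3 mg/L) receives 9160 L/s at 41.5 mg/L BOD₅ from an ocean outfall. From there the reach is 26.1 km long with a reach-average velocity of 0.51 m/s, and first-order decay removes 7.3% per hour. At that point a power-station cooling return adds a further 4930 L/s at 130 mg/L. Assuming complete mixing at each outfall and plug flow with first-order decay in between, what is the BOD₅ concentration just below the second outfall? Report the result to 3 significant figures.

10.7 mg/L

After mixing, C = (60600·1.300 + 9160·41.50) / 69760 = 458900/69760 = 6.579 mg/L; combined flow 69760 L/s.
Travel time t = 26.1·1000 / 0.51 = 51180 s = 14.22 h.
7.3%/h lost → k = −ln(1 − 0.073) = 0.07580 h⁻¹.
Applying C = C₀e^(−kt): 6.579 × 0.3404 = 2.239 mg/L.
At the second outfall, C = (69760·2.239 + 4930·130.0) / (69760 + 4930) = 10.67 mg/L.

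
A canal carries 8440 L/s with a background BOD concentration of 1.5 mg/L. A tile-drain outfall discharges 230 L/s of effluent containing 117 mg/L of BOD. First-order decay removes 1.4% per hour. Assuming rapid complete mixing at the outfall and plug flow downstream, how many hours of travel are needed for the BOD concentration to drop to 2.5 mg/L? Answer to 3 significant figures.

42.7 h

Flow-weighted average: C = (8440·1.500 + 230.0·117.0) / 8670 = 39570/8670 = 4.564 mg/L.
1.4%/h lost → k = −ln(1 − 0.014) = 0.01410 h⁻¹.
4.564·exp(−k·t) = 2.5 → t = ln(4.564/2.5)/k = 153700 s = 42.69 h.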